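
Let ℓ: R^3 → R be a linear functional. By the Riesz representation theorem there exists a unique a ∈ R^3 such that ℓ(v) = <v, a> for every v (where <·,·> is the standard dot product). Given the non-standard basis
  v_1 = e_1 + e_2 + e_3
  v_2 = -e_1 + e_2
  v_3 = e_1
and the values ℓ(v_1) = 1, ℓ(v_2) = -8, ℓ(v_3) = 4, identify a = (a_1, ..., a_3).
a = (4, -4, 1)

Write a = (a_1, ..., a_3) in the standard basis. For each basis vector v_i, ℓ(v_i) = <v_i, a> is a linear equation in the a_j's. Collect the n equations into a matrix system V a = ℓ, where row i of V is v_i (expressed in the standard basis). Since V is invertible (lower-triangular with 1s on the diagonal, up to permutation), solve by back-substitution:
  V =
[[1, 1, 1],
 [-1, 1, 0],
 [1, 0, 0]]
  V a = (1, -8, 4)
Solving gives a = (4, -4, 1).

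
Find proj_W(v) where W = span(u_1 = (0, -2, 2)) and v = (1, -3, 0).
proj_W(v) = (0, -3/2, 3/2)

Set up U = [u_1 | ... | u_1] ∈ R^(3×1). The projector onto W = col(U) is P = U (U^T U)^(-1) U^T.
Compute U^T U =
  [8],
and U^T v = (6).
Solve U^T U · c = U^T v for the coefficients: c = (3/4). The projection is proj_W(v) = U c.
Check: (v - proj_W(v)) · u_1 = 0  (should be 0).
Result: proj_W(v) = (0, -3/2, 3/2).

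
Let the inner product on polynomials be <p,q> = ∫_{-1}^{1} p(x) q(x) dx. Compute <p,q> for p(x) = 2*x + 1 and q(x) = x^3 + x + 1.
<p,q> = 62/15

Expand the product: p(x)·q(x) = 2*x^4 + x^3 + 2*x^2 + 3*x + 1.
∫_{-1}^{1} of each monomial x^k gives [2/(k+1) if k even, 0 if k odd]. Integrating term-by-term (or equivalently evaluating the antiderivative F(x) = 2*x^5/5 + x^4/4 + 2*x^3/3 + 3*x^2/2 + x at the endpoints):
  F(1) − F(−1) = 229/60 − (-19/60) = 62/15.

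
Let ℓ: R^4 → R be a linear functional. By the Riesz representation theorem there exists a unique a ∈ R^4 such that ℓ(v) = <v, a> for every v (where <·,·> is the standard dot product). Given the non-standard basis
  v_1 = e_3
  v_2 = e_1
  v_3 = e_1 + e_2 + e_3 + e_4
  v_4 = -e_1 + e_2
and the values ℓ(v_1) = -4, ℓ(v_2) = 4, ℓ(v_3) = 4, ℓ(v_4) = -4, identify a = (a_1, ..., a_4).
a = (4, 0, -4, 4)

Write a = (a_1, ..., a_4) in the standard basis. For each basis vector v_i, ℓ(v_i) = <v_i, a> is a linear equation in the a_j's. Collect the n equations into a matrix system V a = ℓ, where row i of V is v_i (expressed in the standard basis). Since V is invertible (lower-triangular with 1s on the diagonal, up to permutation), solve by back-substitution:
  V =
[[0, 0, 1, 0],
 [1, 0, 0, 0],
 [1, 1, 1, 1],
 [-1, 1, 0, 0]]
  V a = (-4, 4, 4, -4)
Solving gives a = (4, 0, -4, 4).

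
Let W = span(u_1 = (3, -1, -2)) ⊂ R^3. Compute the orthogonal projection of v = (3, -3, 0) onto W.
proj_W(v) = (18/7, -6/7, -12/7)

Set up U = [u_1 | ... | u_1] ∈ R^(3×1). The projector onto W = col(U) is P = U (U^T U)^(-1) U^T.
Compute U^T U =
  [14],
and U^T v = (12).
Solve U^T U · c = U^T v for the coefficients: c = (6/7). The projection is proj_W(v) = U c.
Check: (v - proj_W(v)) · u_1 = 0  (should be 0).
Result: proj_W(v) = (18/7, -6/7, -12/7).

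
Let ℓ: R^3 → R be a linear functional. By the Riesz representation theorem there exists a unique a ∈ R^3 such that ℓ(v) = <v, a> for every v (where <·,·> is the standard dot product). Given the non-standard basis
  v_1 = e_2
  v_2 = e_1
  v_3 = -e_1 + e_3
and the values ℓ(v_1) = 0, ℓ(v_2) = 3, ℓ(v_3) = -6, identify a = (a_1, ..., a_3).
a = (3, 0, -3)

Write a = (a_1, ..., a_3) in the standard basis. For each basis vector v_i, ℓ(v_i) = <v_i, a> is a linear equation in the a_j's. Collect the n equations into a matrix system V a = ℓ, where row i of V is v_i (expressed in the standard basis). Since V is invertible (lower-triangular with 1s on the diagonal, up to permutation), solve by back-substitution:
  V =
[[0, 1, 0],
 [1, 0, 0],
 [-1, 0, 1]]
  V a = (0, 3, -6)
Solving gives a = (3, 0, -3).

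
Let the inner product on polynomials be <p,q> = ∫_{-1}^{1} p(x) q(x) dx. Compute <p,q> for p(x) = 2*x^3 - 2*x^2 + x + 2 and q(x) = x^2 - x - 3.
<p,q> = -134/15

Expand the product: p(x)·q(x) = 2*x^5 - 4*x^4 - 3*x^3 + 7*x^2 - 5*x - 6.
∫_{-1}^{1} of each monomial x^k gives [2/(k+1) if k even, 0 if k odd]. Integrating term-by-term (or equivalently evaluating the antiderivative F(x) = x^6/3 - 4*x^5/5 - 3*x^4/4 + 7*x^3/3 - 5*x^2/2 - 6*x at the endpoints):
  F(1) − F(−1) = -443/60 − (31/20) = -134/15.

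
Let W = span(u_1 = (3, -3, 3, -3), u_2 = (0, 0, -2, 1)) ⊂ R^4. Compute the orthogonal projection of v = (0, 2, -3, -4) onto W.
proj_W(v) = (1/11, -1/11, -9/11, 4/11)

Set up U = [u_1 | ... | u_2] ∈ R^(4×2). The projector onto W = col(U) is P = U (U^T U)^(-1) U^T.
Compute U^T U =
  [36, -9]
  [-9, 5],
and U^T v = (-3, 2).
Solve U^T U · c = U^T v for the coefficients: c = (1/33, 5/11). The projection is proj_W(v) = U c.
Check: (v - proj_W(v)) · u_1 = 0  (should be 0).
Check: (v - proj_W(v)) · u_2 = 0  (should be 0).
Result: proj_W(v) = (1/11, -1/11, -9/11, 4/11).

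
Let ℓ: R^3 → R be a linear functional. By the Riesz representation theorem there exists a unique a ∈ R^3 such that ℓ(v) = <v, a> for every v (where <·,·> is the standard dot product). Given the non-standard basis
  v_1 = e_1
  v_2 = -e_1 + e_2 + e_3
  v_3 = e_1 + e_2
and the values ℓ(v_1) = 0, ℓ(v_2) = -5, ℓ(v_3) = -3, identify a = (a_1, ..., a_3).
a = (0, -3, -2)

Write a = (a_1, ..., a_3) in the standard basis. For each basis vector v_i, ℓ(v_i) = <v_i, a> is a linear equation in the a_j's. Collect the n equations into a matrix system V a = ℓ, where row i of V is v_i (expressed in the standard basis). Since V is invertible (lower-triangular with 1s on the diagonal, up to permutation), solve by back-substitution:
  V =
[[1, 0, 0],
 [-1, 1, 1],
 [1, 1, 0]]
  V a = (0, -5, -3)
Solving gives a = (0, -3, -2).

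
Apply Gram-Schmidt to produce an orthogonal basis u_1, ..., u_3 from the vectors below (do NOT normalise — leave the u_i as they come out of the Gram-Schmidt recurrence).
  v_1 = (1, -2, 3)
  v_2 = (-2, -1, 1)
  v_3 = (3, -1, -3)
Orthogonal basis:
  u_1 = (1, -2, 3)
  u_2 = (-31/14, -4/7, 5/14)
  u_3 = (1/3, -7/3, -5/3)

Apply the Gram-Schmidt recurrence
  u_1 = v_1
  u_i = v_i − Σ_{j<i} ((v_i · u_j) / (u_j · u_j)) · u_j.

Step by step this gives:
  u_1 = (1, -2, 3)
  u_2 = (-31/14, -4/7, 5/14)
  u_3 = (1/3, -7/3, -5/3)

Orthogonality check:
  u_2 · u_1 = 0 (should be 0)
  u_3 · u_1 = 0 (should be 0)
  u_3 · u_2 = 0 (should be 0)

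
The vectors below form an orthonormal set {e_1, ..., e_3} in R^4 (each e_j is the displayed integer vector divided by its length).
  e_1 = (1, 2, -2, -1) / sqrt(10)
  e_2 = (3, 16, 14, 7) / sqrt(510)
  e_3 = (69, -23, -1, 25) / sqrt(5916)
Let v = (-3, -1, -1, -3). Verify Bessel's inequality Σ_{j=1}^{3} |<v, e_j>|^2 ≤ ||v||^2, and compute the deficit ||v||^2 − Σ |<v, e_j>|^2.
Σ |<v, e_j>|^2 = 531/29; ||v||^2 = 20; deficit = 49/29

Write each e_j = u_j / sqrt(<u_j, u_j>) where u_j is the displayed integer vector. Then <v, e_j> = <v, u_j> / sqrt(<u_j, u_j>), so |<v, e_j>|^2 = <v, u_j>^2 / <u_j, u_j>.
Coefficients: <v, e_1> = 0/sqrt(10), <v, e_2> = -60/sqrt(510), <v, e_3> = -258/sqrt(5916).
Square and sum: Σ |<v, e_j>|^2 = 531/29.
Compute ||v||^2 = v·v = 20.
Deficit = 20 − 531/29 = 49/29 ≥ 0, confirming Bessel's inequality. (The deficit equals ||v − Σ <v,e_j> e_j||^2, the squared distance from v to span{e_j}.)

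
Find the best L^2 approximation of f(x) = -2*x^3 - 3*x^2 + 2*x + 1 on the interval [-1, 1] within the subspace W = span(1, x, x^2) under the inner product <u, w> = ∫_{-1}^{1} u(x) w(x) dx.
g(x) = -3*x^2 + 4*x/5 + 1

The best approximation g ∈ W is the orthogonal projection of f onto W. Writing g = a_0 + a_1 x + a_2 x^2, the coefficients solve the normal equations G · a = b where
  G_{ij} = <φ_i, φ_j> and b_i = <f, φ_i>, with φ_0 = 1, φ_1 = x, φ_2 = x^2.
G =
  [2, 0, 2/3]
  [0, 2/3, 0]
  [2/3, 0, 2/5],
b = (0, 8/15, -8/15).
Solving gives a_0 = 1, a_1 = 4/5, a_2 = -3, so
  g(x) = -3*x^2 + 4*x/5 + 1.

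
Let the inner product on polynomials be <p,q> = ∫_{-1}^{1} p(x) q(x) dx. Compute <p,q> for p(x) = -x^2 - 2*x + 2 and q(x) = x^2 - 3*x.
<p,q> = 74/15

Expand the product: p(x)·q(x) = -x^4 + x^3 + 8*x^2 - 6*x.
∫_{-1}^{1} of each monomial x^k gives [2/(k+1) if k even, 0 if k odd]. Integrating term-by-term (or equivalently evaluating the antiderivative F(x) = -x^5/5 + x^4/4 + 8*x^3/3 - 3*x^2 at the endpoints):
  F(1) − F(−1) = -17/60 − (-313/60) = 74/15.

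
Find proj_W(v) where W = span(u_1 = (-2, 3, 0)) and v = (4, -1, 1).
proj_W(v) = (22/13, -33/13, 0)

Set up U = [u_1 | ... | u_1] ∈ R^(3×1). The projector onto W = col(U) is P = U (U^T U)^(-1) U^T.
Compute U^T U =
  [13],
and U^T v = (-11).
Solve U^T U · c = U^T v for the coefficients: c = (-11/13). The projection is proj_W(v) = U c.
Check: (v - proj_W(v)) · u_1 = 0  (should be 0).
Result: proj_W(v) = (22/13, -33/13, 0).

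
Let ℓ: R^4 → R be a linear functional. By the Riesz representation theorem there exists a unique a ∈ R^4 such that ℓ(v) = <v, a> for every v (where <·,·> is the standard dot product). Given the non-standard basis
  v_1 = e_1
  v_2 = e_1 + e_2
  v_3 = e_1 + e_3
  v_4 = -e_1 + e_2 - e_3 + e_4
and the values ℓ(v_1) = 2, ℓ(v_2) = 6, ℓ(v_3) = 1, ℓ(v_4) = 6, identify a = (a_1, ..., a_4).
a = (2, 4, -1, 3)

Write a = (a_1, ..., a_4) in the standard basis. For each basis vector v_i, ℓ(v_i) = <v_i, a> is a linear equation in the a_j's. Collect the n equations into a matrix system V a = ℓ, where row i of V is v_i (expressed in the standard basis). Since V is invertible (lower-triangular with 1s on the diagonal, up to permutation), solve by back-substitution:
  V =
[[1, 0, 0, 0],
 [1, 1, 0, 0],
 [1, 0, 1, 0],
 [-1, 1, -1, 1]]
  V a = (2, 6, 1, 6)
Solving gives a = (2, 4, -1, 3).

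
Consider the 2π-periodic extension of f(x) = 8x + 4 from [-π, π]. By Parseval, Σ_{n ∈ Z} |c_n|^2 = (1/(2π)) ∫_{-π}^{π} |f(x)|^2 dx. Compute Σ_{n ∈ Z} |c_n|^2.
Σ |c_n|^2 = 64π^2/3 + 16

Expand and integrate term by term over [-π, π]:
  ∫ (8x)^2 dx = 64·(2π^3/3); ∫ 2·8·(4)·x dx = 0 (odd integrand); ∫ 4^2 dx = 16·2π.
So (1/(2π)) ∫_{-π}^{π} (8x + 4)^2 dx = 64π^2/3 + 16 = 64π^2/3 + 16.
Parseval ⇒ Σ |c_n|^2 = 64π^2/3 + 16.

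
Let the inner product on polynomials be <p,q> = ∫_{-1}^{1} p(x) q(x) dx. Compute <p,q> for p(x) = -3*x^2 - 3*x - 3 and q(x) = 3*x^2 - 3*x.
<p,q> = -18/5

Expand the product: p(x)·q(x) = -9*x^4 + 9*x.
∫_{-1}^{1} of each monomial x^k gives [2/(k+1) if k even, 0 if k odd]. Integrating term-by-term (or equivalently evaluating the antiderivative F(x) = -9*x^5/5 + 9*x^2/2 at the endpoints):
  F(1) − F(−1) = 27/10 − (63/10) = -18/5.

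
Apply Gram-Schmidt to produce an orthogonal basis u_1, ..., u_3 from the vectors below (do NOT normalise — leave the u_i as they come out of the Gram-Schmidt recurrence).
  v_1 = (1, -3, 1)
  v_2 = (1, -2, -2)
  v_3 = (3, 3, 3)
Orthogonal basis:
  u_1 = (1, -3, 1)
  u_2 = (6/11, -7/11, -27/11)
  u_3 = (144/37, 54/37, 18/37)

Apply the Gram-Schmidt recurrence
  u_1 = v_1
  u_i = v_i − Σ_{j<i} ((v_i · u_j) / (u_j · u_j)) · u_j.

Step by step this gives:
  u_1 = (1, -3, 1)
  u_2 = (6/11, -7/11, -27/11)
  u_3 = (144/37, 54/37, 18/37)

Orthogonality check:
  u_2 · u_1 = 0 (should be 0)
  u_3 · u_1 = 0 (should be 0)
  u_3 · u_2 = 0 (should be 0)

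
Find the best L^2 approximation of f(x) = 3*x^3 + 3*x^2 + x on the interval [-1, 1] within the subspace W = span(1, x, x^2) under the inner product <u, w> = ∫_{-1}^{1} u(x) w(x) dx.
g(x) = 3*x^2 + 14*x/5

The best approximation g ∈ W is the orthogonal projection of f onto W. Writing g = a_0 + a_1 x + a_2 x^2, the coefficients solve the normal equations G · a = b where
  G_{ij} = <φ_i, φ_j> and b_i = <f, φ_i>, with φ_0 = 1, φ_1 = x, φ_2 = x^2.
G =
  [2, 0, 2/3]
  [0, 2/3, 0]
  [2/3, 0, 2/5],
b = (2, 28/15, 6/5).
Solving gives a_0 = 0, a_1 = 14/5, a_2 = 3, so
  g(x) = 3*x^2 + 14*x/5.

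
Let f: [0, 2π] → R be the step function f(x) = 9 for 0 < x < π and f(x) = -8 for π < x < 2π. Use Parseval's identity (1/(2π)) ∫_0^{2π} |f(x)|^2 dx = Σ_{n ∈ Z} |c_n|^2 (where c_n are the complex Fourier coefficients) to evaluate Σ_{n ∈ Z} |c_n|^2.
Σ |c_n|^2 = 145/2

Parseval equates the L^2 energy of f (normalised by 1/(2π)) with the ℓ^2 sum of its Fourier coefficients: (1/(2π)) ∫_0^{2π} |f|^2 = Σ |c_n|^2.
Compute the left side: (1/(2π)) [∫_0^π 9^2 dx + ∫_π^{2π} (-8)^2 dx] = (1/(2π)) · (81π + 64π) = (81 + 64)/2 = 145/2.
So Σ_{n ∈ Z} |c_n|^2 = 145/2.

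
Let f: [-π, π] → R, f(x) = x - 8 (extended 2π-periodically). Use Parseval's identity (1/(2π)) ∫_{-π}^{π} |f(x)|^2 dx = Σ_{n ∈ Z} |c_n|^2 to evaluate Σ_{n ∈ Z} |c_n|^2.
Σ |c_n|^2 = π^2/3 + 64

Expand and integrate term by term over [-π, π]:
  ∫ (x)^2 dx = 1·(2π^3/3); ∫ 2·1·(-8)·x dx = 0 (odd integrand); ∫ (-8)^2 dx = 64·2π.
So (1/(2π)) ∫_{-π}^{π} (x - 8)^2 dx = 1π^2/3 + 64 = π^2/3 + 64.
Parseval ⇒ Σ |c_n|^2 = π^2/3 + 64.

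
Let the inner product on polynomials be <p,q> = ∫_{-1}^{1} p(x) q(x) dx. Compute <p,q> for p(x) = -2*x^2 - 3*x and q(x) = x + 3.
<p,q> = -6

Expand the product: p(x)·q(x) = -2*x^3 - 9*x^2 - 9*x.
∫_{-1}^{1} of each monomial x^k gives [2/(k+1) if k even, 0 if k odd]. Integrating term-by-term (or equivalently evaluating the antiderivative F(x) = -x^4/2 - 3*x^3 - 9*x^2/2 at the endpoints):
  F(1) − F(−1) = -8 − (-2) = -6.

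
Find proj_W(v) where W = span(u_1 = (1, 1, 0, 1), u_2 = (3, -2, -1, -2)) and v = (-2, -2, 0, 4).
proj_W(v) = (-100/53, 50/53, 30/53, 50/53)

Set up U = [u_1 | ... | u_2] ∈ R^(4×2). The projector onto W = col(U) is P = U (U^T U)^(-1) U^T.
Compute U^T U =
  [3, -1]
  [-1, 18],
and U^T v = (0, -10).
Solve U^T U · c = U^T v for the coefficients: c = (-10/53, -30/53). The projection is proj_W(v) = U c.
Check: (v - proj_W(v)) · u_1 = 0  (should be 0).
Check: (v - proj_W(v)) · u_2 = 0  (should be 0).
Result: proj_W(v) = (-100/53, 50/53, 30/53, 50/53).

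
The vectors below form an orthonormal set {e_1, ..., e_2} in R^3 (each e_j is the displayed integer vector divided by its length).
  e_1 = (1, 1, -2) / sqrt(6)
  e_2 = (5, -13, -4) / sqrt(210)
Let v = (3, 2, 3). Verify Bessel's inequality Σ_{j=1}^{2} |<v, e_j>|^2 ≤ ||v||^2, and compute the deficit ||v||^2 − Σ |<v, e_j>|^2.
Σ |<v, e_j>|^2 = 94/35; ||v||^2 = 22; deficit = 676/35

Write each e_j = u_j / sqrt(<u_j, u_j>) where u_j is the displayed integer vector. Then <v, e_j> = <v, u_j> / sqrt(<u_j, u_j>), so |<v, e_j>|^2 = <v, u_j>^2 / <u_j, u_j>.
Coefficients: <v, e_1> = -1/sqrt(6), <v, e_2> = -23/sqrt(210).
Square and sum: Σ |<v, e_j>|^2 = 94/35.
Compute ||v||^2 = v·v = 22.
Deficit = 22 − 94/35 = 676/35 ≥ 0, confirming Bessel's inequality. (The deficit equals ||v − Σ <v,e_j> e_j||^2, the squared distance from v to span{e_j}.)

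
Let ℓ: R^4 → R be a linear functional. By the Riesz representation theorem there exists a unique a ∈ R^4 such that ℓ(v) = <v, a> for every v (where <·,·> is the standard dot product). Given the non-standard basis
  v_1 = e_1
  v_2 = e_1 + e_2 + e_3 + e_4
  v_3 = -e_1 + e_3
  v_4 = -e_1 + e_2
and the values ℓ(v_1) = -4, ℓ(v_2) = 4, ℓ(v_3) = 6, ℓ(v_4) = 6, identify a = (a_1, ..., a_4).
a = (-4, 2, 2, 4)

Write a = (a_1, ..., a_4) in the standard basis. For each basis vector v_i, ℓ(v_i) = <v_i, a> is a linear equation in the a_j's. Collect the n equations into a matrix system V a = ℓ, where row i of V is v_i (expressed in the standard basis). Since V is invertible (lower-triangular with 1s on the diagonal, up to permutation), solve by back-substitution:
  V =
[[1, 0, 0, 0],
 [1, 1, 1, 1],
 [-1, 0, 1, 0],
 [-1, 1, 0, 0]]
  V a = (-4, 4, 6, 6)
Solving gives a = (-4, 2, 2, 4).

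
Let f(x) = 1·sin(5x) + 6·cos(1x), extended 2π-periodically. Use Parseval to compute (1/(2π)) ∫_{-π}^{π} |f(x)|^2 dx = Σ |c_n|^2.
Σ |c_n|^2 = 37/2

Expand |f|^2 and use orthogonality of {sin(nx), cos(mx)} on [-π, π]:
  ∫_{-π}^{π} sin(nx)^2 dx = π, ∫ cos(mx)^2 dx = π, and cross terms integrate to 0.
So ∫_{-π}^{π} f(x)^2 dx = 1^2 · π + 6^2 · π = (1 + 36)π.
Divide by 2π: (1 + 36)/2 = 37/2.
By Parseval, this equals Σ |c_n|^2.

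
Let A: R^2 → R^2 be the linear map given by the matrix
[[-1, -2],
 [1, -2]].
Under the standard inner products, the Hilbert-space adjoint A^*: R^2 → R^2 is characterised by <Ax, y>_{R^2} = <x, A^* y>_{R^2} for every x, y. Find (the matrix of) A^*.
A^* = A^T =
[[-1, 1],
 [-2, -2]]

For real matrices with standard dot products, the defining identity <Ax, y> = <x, A^* y> gives (Ax)^T y = x^T (A^*) y, i.e. x^T A^T y = x^T (A^*) y. Since this holds for all x, y, we must have A^* = A^T. Therefore
A^* =
[[-1, 1],
 [-2, -2]].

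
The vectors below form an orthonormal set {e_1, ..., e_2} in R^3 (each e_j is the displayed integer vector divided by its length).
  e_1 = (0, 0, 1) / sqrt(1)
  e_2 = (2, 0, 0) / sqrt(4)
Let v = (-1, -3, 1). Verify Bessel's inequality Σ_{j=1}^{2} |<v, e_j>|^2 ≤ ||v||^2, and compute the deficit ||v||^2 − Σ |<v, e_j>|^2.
Σ |<v, e_j>|^2 = 2; ||v||^2 = 11; deficit = 9

Write each e_j = u_j / sqrt(<u_j, u_j>) where u_j is the displayed integer vector. Then <v, e_j> = <v, u_j> / sqrt(<u_j, u_j>), so |<v, e_j>|^2 = <v, u_j>^2 / <u_j, u_j>.
Coefficients: <v, e_1> = 1/sqrt(1), <v, e_2> = -2/sqrt(4).
Square and sum: Σ |<v, e_j>|^2 = 2.
Compute ||v||^2 = v·v = 11.
Deficit = 11 − 2 = 9 ≥ 0, confirming Bessel's inequality. (The deficit equals ||v − Σ <v,e_j> e_j||^2, the squared distance from v to span{e_j}.)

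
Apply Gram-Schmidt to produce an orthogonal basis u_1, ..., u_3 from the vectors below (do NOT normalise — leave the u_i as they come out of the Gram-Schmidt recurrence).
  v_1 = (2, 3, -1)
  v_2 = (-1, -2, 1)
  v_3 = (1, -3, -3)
Orthogonal basis:
  u_1 = (2, 3, -1)
  u_2 = (2/7, -1/14, 5/14)
  u_3 = (7/3, -7/3, -7/3)

Apply the Gram-Schmidt recurrence
  u_1 = v_1
  u_i = v_i − Σ_{j<i} ((v_i · u_j) / (u_j · u_j)) · u_j.

Step by step this gives:
  u_1 = (2, 3, -1)
  u_2 = (2/7, -1/14, 5/14)
  u_3 = (7/3, -7/3, -7/3)

Orthogonality check:
  u_2 · u_1 = 0 (should be 0)
  u_3 · u_1 = 0 (should be 0)
  u_3 · u_2 = 0 (should be 0)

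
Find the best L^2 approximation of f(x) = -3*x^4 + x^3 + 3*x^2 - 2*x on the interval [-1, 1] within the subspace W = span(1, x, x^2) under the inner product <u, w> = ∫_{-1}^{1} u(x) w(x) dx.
g(x) = 3*x^2/7 - 7*x/5 + 9/35

The best approximation g ∈ W is the orthogonal projection of f onto W. Writing g = a_0 + a_1 x + a_2 x^2, the coefficients solve the normal equations G · a = b where
  G_{ij} = <φ_i, φ_j> and b_i = <f, φ_i>, with φ_0 = 1, φ_1 = x, φ_2 = x^2.
G =
  [2, 0, 2/3]
  [0, 2/3, 0]
  [2/3, 0, 2/5],
b = (4/5, -14/15, 12/35).
Solving gives a_0 = 9/35, a_1 = -7/5, a_2 = 3/7, so
  g(x) = 3*x^2/7 - 7*x/5 + 9/35.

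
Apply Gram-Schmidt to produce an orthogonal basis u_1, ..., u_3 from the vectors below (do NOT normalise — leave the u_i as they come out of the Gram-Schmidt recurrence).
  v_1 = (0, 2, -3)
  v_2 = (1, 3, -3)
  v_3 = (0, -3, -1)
Orthogonal basis:
  u_1 = (0, 2, -3)
  u_2 = (1, 9/13, 6/13)
  u_3 = (3/2, -3/2, -1)

Apply the Gram-Schmidt recurrence
  u_1 = v_1
  u_i = v_i − Σ_{j<i} ((v_i · u_j) / (u_j · u_j)) · u_j.

Step by step this gives:
  u_1 = (0, 2, -3)
  u_2 = (1, 9/13, 6/13)
  u_3 = (3/2, -3/2, -1)

Orthogonality check:
  u_2 · u_1 = 0 (should be 0)
  u_3 · u_1 = 0 (should be 0)
  u_3 · u_2 = 0 (should be 0)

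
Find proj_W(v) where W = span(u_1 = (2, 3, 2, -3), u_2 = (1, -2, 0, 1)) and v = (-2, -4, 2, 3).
proj_W(v) = (-39/107, -363/107, -126/107, 276/107)

Set up U = [u_1 | ... | u_2] ∈ R^(4×2). The projector onto W = col(U) is P = U (U^T U)^(-1) U^T.
Compute U^T U =
  [26, -7]
  [-7, 6],
and U^T v = (-21, 9).
Solve U^T U · c = U^T v for the coefficients: c = (-63/107, 87/107). The projection is proj_W(v) = U c.
Check: (v - proj_W(v)) · u_1 = 0  (should be 0).
Check: (v - proj_W(v)) · u_2 = 0  (should be 0).
Result: proj_W(v) = (-39/107, -363/107, -126/107, 276/107).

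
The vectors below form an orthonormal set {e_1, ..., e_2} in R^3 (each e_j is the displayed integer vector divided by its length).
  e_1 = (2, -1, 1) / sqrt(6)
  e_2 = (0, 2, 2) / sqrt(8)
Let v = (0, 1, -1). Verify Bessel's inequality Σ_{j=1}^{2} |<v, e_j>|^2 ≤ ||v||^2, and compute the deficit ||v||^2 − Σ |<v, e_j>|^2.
Σ |<v, e_j>|^2 = 2/3; ||v||^2 = 2; deficit = 4/3

Write each e_j = u_j / sqrt(<u_j, u_j>) where u_j is the displayed integer vector. Then <v, e_j> = <v, u_j> / sqrt(<u_j, u_j>), so |<v, e_j>|^2 = <v, u_j>^2 / <u_j, u_j>.
Coefficients: <v, e_1> = -2/sqrt(6), <v, e_2> = 0/sqrt(8).
Square and sum: Σ |<v, e_j>|^2 = 2/3.
Compute ||v||^2 = v·v = 2.
Deficit = 2 − 2/3 = 4/3 ≥ 0, confirming Bessel's inequality. (The deficit equals ||v − Σ <v,e_j> e_j||^2, the squared distance from v to span{e_j}.)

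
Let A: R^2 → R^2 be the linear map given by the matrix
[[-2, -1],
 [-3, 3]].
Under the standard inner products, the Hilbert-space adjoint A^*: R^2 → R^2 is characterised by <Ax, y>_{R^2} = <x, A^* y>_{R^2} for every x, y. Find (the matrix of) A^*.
A^* = A^T =
[[-2, -3],
 [-1, 3]]

For real matrices with standard dot products, the defining identity <Ax, y> = <x, A^* y> gives (Ax)^T y = x^T (A^*) y, i.e. x^T A^T y = x^T (A^*) y. Since this holds for all x, y, we must have A^* = A^T. Therefore
A^* =
[[-2, -3],
 [-1, 3]].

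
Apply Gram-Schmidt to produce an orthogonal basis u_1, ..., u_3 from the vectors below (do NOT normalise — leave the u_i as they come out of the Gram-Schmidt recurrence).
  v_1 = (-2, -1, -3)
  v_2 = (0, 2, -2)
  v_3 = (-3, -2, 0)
Orthogonal basis:
  u_1 = (-2, -1, -3)
  u_2 = (4/7, 16/7, -8/7)
  u_3 = (-4/3, 2/3, 2/3)

Apply the Gram-Schmidt recurrence
  u_1 = v_1
  u_i = v_i − Σ_{j<i} ((v_i · u_j) / (u_j · u_j)) · u_j.

Step by step this gives:
  u_1 = (-2, -1, -3)
  u_2 = (4/7, 16/7, -8/7)
  u_3 = (-4/3, 2/3, 2/3)

Orthogonality check:
  u_2 · u_1 = 0 (should be 0)
  u_3 · u_1 = 0 (should be 0)
  u_3 · u_2 = 0 (should be 0)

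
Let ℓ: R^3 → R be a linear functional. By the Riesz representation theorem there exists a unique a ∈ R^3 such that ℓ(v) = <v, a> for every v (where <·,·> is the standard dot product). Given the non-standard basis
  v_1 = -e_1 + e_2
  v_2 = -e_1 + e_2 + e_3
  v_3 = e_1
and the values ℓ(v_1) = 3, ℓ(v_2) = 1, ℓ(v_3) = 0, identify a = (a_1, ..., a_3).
a = (0, 3, -2)

Write a = (a_1, ..., a_3) in the standard basis. For each basis vector v_i, ℓ(v_i) = <v_i, a> is a linear equation in the a_j's. Collect the n equations into a matrix system V a = ℓ, where row i of V is v_i (expressed in the standard basis). Since V is invertible (lower-triangular with 1s on the diagonal, up to permutation), solve by back-substitution:
  V =
[[-1, 1, 0],
 [-1, 1, 1],
 [1, 0, 0]]
  V a = (3, 1, 0)
Solving gives a = (0, 3, -2).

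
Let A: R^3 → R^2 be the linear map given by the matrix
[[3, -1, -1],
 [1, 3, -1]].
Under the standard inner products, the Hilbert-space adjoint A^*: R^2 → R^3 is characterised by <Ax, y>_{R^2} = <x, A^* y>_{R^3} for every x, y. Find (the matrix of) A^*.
A^* = A^T =
[[3, 1],
 [-1, 3],
 [-1, -1]]

For real matrices with standard dot products, the defining identity <Ax, y> = <x, A^* y> gives (Ax)^T y = x^T (A^*) y, i.e. x^T A^T y = x^T (A^*) y. Since this holds for all x, y, we must have A^* = A^T. Therefore
A^* =
[[3, 1],
 [-1, 3],
 [-1, -1]].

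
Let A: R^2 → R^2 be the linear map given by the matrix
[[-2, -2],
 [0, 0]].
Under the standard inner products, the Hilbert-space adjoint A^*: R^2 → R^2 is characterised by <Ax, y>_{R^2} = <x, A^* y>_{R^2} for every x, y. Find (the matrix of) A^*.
A^* = A^T =
[[-2, 0],
 [-2, 0]]

For real matrices with standard dot products, the defining identity <Ax, y> = <x, A^* y> gives (Ax)^T y = x^T (A^*) y, i.e. x^T A^T y = x^T (A^*) y. Since this holds for all x, y, we must have A^* = A^T. Therefore
A^* =
[[-2, 0],
 [-2, 0]].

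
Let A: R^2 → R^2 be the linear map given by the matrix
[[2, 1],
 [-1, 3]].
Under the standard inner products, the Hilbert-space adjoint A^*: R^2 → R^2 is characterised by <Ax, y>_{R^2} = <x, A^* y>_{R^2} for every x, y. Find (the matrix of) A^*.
A^* = A^T =
[[2, -1],
 [1, 3]]

For real matrices with standard dot products, the defining identity <Ax, y> = <x, A^* y> gives (Ax)^T y = x^T (A^*) y, i.e. x^T A^T y = x^T (A^*) y. Since this holds for all x, y, we must have A^* = A^T. Therefore
A^* =
[[2, -1],
 [1, 3]].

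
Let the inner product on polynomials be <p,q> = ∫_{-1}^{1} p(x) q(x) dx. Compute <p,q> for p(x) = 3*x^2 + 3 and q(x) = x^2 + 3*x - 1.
<p,q> = -24/5

Expand the product: p(x)·q(x) = 3*x^4 + 9*x^3 + 9*x - 3.
∫_{-1}^{1} of each monomial x^k gives [2/(k+1) if k even, 0 if k odd]. Integrating term-by-term (or equivalently evaluating the antiderivative F(x) = 3*x^5/5 + 9*x^4/4 + 9*x^2/2 - 3*x at the endpoints):
  F(1) − F(−1) = 87/20 − (183/20) = -24/5.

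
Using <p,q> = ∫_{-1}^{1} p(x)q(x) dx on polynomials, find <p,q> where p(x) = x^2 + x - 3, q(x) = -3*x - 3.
<p,q> = 14

Expand the product: p(x)·q(x) = -3*x^3 - 6*x^2 + 6*x + 9.
∫_{-1}^{1} of each monomial x^k gives [2/(k+1) if k even, 0 if k odd]. Integrating term-by-term (or equivalently evaluating the antiderivative F(x) = -3*x^4/4 - 2*x^3 + 3*x^2 + 9*x at the endpoints):
  F(1) − F(−1) = 37/4 − (-19/4) = 14.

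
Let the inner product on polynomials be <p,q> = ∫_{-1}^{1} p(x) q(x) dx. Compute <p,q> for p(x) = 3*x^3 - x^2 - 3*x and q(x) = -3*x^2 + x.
<p,q> = 2/5

Expand the product: p(x)·q(x) = -9*x^5 + 6*x^4 + 8*x^3 - 3*x^2.
∫_{-1}^{1} of each monomial x^k gives [2/(k+1) if k even, 0 if k odd]. Integrating term-by-term (or equivalently evaluating the antiderivative F(x) = -3*x^6/2 + 6*x^5/5 + 2*x^4 - x^3 at the endpoints):
  F(1) − F(−1) = 7/10 − (3/10) = 2/5.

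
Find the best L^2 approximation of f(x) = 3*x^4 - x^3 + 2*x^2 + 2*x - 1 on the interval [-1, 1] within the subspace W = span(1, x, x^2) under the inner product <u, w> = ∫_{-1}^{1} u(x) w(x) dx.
g(x) = 32*x^2/7 + 7*x/5 - 44/35

The best approximation g ∈ W is the orthogonal projection of f onto W. Writing g = a_0 + a_1 x + a_2 x^2, the coefficients solve the normal equations G · a = b where
  G_{ij} = <φ_i, φ_j> and b_i = <f, φ_i>, with φ_0 = 1, φ_1 = x, φ_2 = x^2.
G =
  [2, 0, 2/3]
  [0, 2/3, 0]
  [2/3, 0, 2/5],
b = (8/15, 14/15, 104/105).
Solving gives a_0 = -44/35, a_1 = 7/5, a_2 = 32/7, so
  g(x) = 32*x^2/7 + 7*x/5 - 44/35.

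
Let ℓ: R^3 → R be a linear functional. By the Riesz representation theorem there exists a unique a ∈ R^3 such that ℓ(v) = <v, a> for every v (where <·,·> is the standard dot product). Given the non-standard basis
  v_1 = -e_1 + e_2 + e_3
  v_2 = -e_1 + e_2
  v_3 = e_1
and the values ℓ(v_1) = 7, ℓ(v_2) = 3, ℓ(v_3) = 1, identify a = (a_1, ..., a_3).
a = (1, 4, 4)

Write a = (a_1, ..., a_3) in the standard basis. For each basis vector v_i, ℓ(v_i) = <v_i, a> is a linear equation in the a_j's. Collect the n equations into a matrix system V a = ℓ, where row i of V is v_i (expressed in the standard basis). Since V is invertible (lower-triangular with 1s on the diagonal, up to permutation), solve by back-substitution:
  V =
[[-1, 1, 1],
 [-1, 1, 0],
 [1, 0, 0]]
  V a = (7, 3, 1)
Solving gives a = (1, 4, 4).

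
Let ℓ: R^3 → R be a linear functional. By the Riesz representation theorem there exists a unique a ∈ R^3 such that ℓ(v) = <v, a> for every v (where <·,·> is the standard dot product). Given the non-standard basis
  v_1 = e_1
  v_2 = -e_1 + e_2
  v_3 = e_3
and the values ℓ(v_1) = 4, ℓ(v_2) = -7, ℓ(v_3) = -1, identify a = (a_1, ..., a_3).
a = (4, -3, -1)

Write a = (a_1, ..., a_3) in the standard basis. For each basis vector v_i, ℓ(v_i) = <v_i, a> is a linear equation in the a_j's. Collect the n equations into a matrix system V a = ℓ, where row i of V is v_i (expressed in the standard basis). Since V is invertible (lower-triangular with 1s on the diagonal, up to permutation), solve by back-substitution:
  V =
[[1, 0, 0],
 [-1, 1, 0],
 [0, 0, 1]]
  V a = (4, -7, -1)
Solving gives a = (4, -3, -1).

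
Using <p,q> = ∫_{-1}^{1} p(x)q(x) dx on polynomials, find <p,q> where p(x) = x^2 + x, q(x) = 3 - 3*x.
<p,q> = 0

Expand the product: p(x)·q(x) = -3*x^3 + 3*x.
∫_{-1}^{1} of each monomial x^k gives [2/(k+1) if k even, 0 if k odd]. Integrating term-by-term (or equivalently evaluating the antiderivative F(x) = -3*x^4/4 + 3*x^2/2 at the endpoints):
  F(1) − F(−1) = 3/4 − (3/4) = 0.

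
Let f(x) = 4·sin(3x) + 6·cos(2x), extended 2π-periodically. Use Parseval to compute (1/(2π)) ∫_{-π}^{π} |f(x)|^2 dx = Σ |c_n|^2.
Σ |c_n|^2 = 26

Expand |f|^2 and use orthogonality of {sin(nx), cos(mx)} on [-π, π]:
  ∫_{-π}^{π} sin(nx)^2 dx = π, ∫ cos(mx)^2 dx = π, and cross terms integrate to 0.
So ∫_{-π}^{π} f(x)^2 dx = 4^2 · π + 6^2 · π = (16 + 36)π.
Divide by 2π: (16 + 36)/2 = 26.
By Parseval, this equals Σ |c_n|^2.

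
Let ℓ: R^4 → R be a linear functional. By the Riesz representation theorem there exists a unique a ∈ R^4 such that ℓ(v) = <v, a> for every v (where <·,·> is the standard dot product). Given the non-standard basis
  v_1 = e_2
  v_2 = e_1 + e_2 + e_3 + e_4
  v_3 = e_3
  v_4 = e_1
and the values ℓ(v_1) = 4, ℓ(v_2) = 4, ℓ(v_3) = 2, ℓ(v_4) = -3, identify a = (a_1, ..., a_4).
a = (-3, 4, 2, 1)

Write a = (a_1, ..., a_4) in the standard basis. For each basis vector v_i, ℓ(v_i) = <v_i, a> is a linear equation in the a_j's. Collect the n equations into a matrix system V a = ℓ, where row i of V is v_i (expressed in the standard basis). Since V is invertible (lower-triangular with 1s on the diagonal, up to permutation), solve by back-substitution:
  V =
[[0, 1, 0, 0],
 [1, 1, 1, 1],
 [0, 0, 1, 0],
 [1, 0, 0, 0]]
  V a = (4, 4, 2, -3)
Solving gives a = (-3, 4, 2, 1).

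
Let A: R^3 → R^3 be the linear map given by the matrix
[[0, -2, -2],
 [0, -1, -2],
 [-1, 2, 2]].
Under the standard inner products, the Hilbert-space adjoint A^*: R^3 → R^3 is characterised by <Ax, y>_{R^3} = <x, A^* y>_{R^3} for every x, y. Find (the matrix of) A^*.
A^* = A^T =
[[0, 0, -1],
 [-2, -1, 2],
 [-2, -2, 2]]

For real matrices with standard dot products, the defining identity <Ax, y> = <x, A^* y> gives (Ax)^T y = x^T (A^*) y, i.e. x^T A^T y = x^T (A^*) y. Since this holds for all x, y, we must have A^* = A^T. Therefore
A^* =
[[0, 0, -1],
 [-2, -1, 2],
 [-2, -2, 2]].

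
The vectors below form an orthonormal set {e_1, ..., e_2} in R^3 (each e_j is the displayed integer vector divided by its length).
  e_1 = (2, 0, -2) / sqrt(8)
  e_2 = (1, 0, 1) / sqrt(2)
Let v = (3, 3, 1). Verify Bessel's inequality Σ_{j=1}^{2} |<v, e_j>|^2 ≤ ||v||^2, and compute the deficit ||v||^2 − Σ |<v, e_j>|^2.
Σ |<v, e_j>|^2 = 10; ||v||^2 = 19; deficit = 9

Write each e_j = u_j / sqrt(<u_j, u_j>) where u_j is the displayed integer vector. Then <v, e_j> = <v, u_j> / sqrt(<u_j, u_j>), so |<v, e_j>|^2 = <v, u_j>^2 / <u_j, u_j>.
Coefficients: <v, e_1> = 4/sqrt(8), <v, e_2> = 4/sqrt(2).
Square and sum: Σ |<v, e_j>|^2 = 10.
Compute ||v||^2 = v·v = 19.
Deficit = 19 − 10 = 9 ≥ 0, confirming Bessel's inequality. (The deficit equals ||v − Σ <v,e_j> e_j||^2, the squared distance from v to span{e_j}.)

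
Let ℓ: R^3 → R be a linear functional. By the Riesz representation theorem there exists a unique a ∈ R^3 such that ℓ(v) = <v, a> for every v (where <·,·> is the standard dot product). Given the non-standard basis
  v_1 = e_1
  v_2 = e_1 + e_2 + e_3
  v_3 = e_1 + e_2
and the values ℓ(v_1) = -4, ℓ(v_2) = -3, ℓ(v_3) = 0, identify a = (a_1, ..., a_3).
a = (-4, 4, -3)

Write a = (a_1, ..., a_3) in the standard basis. For each basis vector v_i, ℓ(v_i) = <v_i, a> is a linear equation in the a_j's. Collect the n equations into a matrix system V a = ℓ, where row i of V is v_i (expressed in the standard basis). Since V is invertible (lower-triangular with 1s on the diagonal, up to permutation), solve by back-substitution:
  V =
[[1, 0, 0],
 [1, 1, 1],
 [1, 1, 0]]
  V a = (-4, -3, 0)
Solving gives a = (-4, 4, -3).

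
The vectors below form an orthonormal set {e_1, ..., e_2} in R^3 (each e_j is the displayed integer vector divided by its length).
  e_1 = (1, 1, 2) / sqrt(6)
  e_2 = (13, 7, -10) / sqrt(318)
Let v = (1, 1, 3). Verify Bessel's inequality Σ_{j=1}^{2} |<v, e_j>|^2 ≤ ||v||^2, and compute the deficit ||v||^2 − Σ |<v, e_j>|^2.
Σ |<v, e_j>|^2 = 582/53; ||v||^2 = 11; deficit = 1/53

Write each e_j = u_j / sqrt(<u_j, u_j>) where u_j is the displayed integer vector. Then <v, e_j> = <v, u_j> / sqrt(<u_j, u_j>), so |<v, e_j>|^2 = <v, u_j>^2 / <u_j, u_j>.
Coefficients: <v, e_1> = 8/sqrt(6), <v, e_2> = -10/sqrt(318).
Square and sum: Σ |<v, e_j>|^2 = 582/53.
Compute ||v||^2 = v·v = 11.
Deficit = 11 − 582/53 = 1/53 ≥ 0, confirming Bessel's inequality. (The deficit equals ||v − Σ <v,e_j> e_j||^2, the squared distance from v to span{e_j}.)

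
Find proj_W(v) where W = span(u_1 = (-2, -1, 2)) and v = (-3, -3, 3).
proj_W(v) = (-10/3, -5/3, 10/3)

Set up U = [u_1 | ... | u_1] ∈ R^(3×1). The projector onto W = col(U) is P = U (U^T U)^(-1) U^T.
Compute U^T U =
  [9],
and U^T v = (15).
Solve U^T U · c = U^T v for the coefficients: c = (5/3). The projection is proj_W(v) = U c.
Check: (v - proj_W(v)) · u_1 = 0  (should be 0).
Result: proj_W(v) = (-10/3, -5/3, 10/3).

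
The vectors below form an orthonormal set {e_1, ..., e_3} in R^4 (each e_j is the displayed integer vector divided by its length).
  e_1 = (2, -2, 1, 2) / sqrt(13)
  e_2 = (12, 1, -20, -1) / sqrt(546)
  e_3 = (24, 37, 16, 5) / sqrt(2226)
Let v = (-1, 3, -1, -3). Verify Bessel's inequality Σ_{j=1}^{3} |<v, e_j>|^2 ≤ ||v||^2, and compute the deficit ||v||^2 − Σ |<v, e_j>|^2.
Σ |<v, e_j>|^2 = 1011/53; ||v||^2 = 20; deficit = 49/53

Write each e_j = u_j / sqrt(<u_j, u_j>) where u_j is the displayed integer vector. Then <v, e_j> = <v, u_j> / sqrt(<u_j, u_j>), so |<v, e_j>|^2 = <v, u_j>^2 / <u_j, u_j>.
Coefficients: <v, e_1> = -15/sqrt(13), <v, e_2> = 14/sqrt(546), <v, e_3> = 56/sqrt(2226).
Square and sum: Σ |<v, e_j>|^2 = 1011/53.
Compute ||v||^2 = v·v = 20.
Deficit = 20 − 1011/53 = 49/53 ≥ 0, confirming Bessel's inequality. (The deficit equals ||v − Σ <v,e_j> e_j||^2, the squared distance from v to span{e_j}.)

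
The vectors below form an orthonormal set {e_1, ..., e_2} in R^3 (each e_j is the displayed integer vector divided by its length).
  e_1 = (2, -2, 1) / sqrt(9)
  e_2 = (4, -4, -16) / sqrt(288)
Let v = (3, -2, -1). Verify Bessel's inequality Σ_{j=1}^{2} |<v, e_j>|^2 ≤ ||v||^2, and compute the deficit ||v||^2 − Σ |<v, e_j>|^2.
Σ |<v, e_j>|^2 = 27/2; ||v||^2 = 14; deficit = 1/2

Write each e_j = u_j / sqrt(<u_j, u_j>) where u_j is the displayed integer vector. Then <v, e_j> = <v, u_j> / sqrt(<u_j, u_j>), so |<v, e_j>|^2 = <v, u_j>^2 / <u_j, u_j>.
Coefficients: <v, e_1> = 9/sqrt(9), <v, e_2> = 36/sqrt(288).
Square and sum: Σ |<v, e_j>|^2 = 27/2.
Compute ||v||^2 = v·v = 14.
Deficit = 14 − 27/2 = 1/2 ≥ 0, confirming Bessel's inequality. (The deficit equals ||v − Σ <v,e_j> e_j||^2, the squared distance from v to span{e_j}.)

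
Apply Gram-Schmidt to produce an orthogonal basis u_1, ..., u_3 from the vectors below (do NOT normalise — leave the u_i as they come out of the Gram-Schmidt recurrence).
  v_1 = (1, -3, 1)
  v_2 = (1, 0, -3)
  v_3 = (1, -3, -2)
Orthogonal basis:
  u_1 = (1, -3, 1)
  u_2 = (13/11, -6/11, -31/11)
  u_3 = (-81/106, -18/53, -27/106)

Apply the Gram-Schmidt recurrence
  u_1 = v_1
  u_i = v_i − Σ_{j<i} ((v_i · u_j) / (u_j · u_j)) · u_j.

Step by step this gives:
  u_1 = (1, -3, 1)
  u_2 = (13/11, -6/11, -31/11)
  u_3 = (-81/106, -18/53, -27/106)

Orthogonality check:
  u_2 · u_1 = 0 (should be 0)
  u_3 · u_1 = 0 (should be 0)
  u_3 · u_2 = 0 (should be 0)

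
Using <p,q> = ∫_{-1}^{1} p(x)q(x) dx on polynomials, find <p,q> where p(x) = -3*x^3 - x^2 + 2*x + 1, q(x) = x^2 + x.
<p,q> = 2/5

Expand the product: p(x)·q(x) = -3*x^5 - 4*x^4 + x^3 + 3*x^2 + x.
∫_{-1}^{1} of each monomial x^k gives [2/(k+1) if k even, 0 if k odd]. Integrating term-by-term (or equivalently evaluating the antiderivative F(x) = -x^6/2 - 4*x^5/5 + x^4/4 + x^3 + x^2/2 at the endpoints):
  F(1) − F(−1) = 9/20 − (1/20) = 2/5.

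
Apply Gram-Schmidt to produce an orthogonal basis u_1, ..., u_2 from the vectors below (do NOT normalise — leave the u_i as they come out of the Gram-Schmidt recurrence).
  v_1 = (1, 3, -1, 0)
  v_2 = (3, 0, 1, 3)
Orthogonal basis:
  u_1 = (1, 3, -1, 0)
  u_2 = (31/11, -6/11, 13/11, 3)

Apply the Gram-Schmidt recurrence
  u_1 = v_1
  u_i = v_i − Σ_{j<i} ((v_i · u_j) / (u_j · u_j)) · u_j.

Step by step this gives:
  u_1 = (1, 3, -1, 0)
  u_2 = (31/11, -6/11, 13/11, 3)

Orthogonality check:
  u_2 · u_1 = 0 (should be 0)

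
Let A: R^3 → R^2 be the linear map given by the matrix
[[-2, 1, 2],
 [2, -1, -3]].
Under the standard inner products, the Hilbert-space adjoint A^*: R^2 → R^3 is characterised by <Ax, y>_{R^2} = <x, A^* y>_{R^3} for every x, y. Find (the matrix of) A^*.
A^* = A^T =
[[-2, 2],
 [1, -1],
 [2, -3]]

For real matrices with standard dot products, the defining identity <Ax, y> = <x, A^* y> gives (Ax)^T y = x^T (A^*) y, i.e. x^T A^T y = x^T (A^*) y. Since this holds for all x, y, we must have A^* = A^T. Therefore
A^* =
[[-2, 2],
 [1, -1],
 [2, -3]].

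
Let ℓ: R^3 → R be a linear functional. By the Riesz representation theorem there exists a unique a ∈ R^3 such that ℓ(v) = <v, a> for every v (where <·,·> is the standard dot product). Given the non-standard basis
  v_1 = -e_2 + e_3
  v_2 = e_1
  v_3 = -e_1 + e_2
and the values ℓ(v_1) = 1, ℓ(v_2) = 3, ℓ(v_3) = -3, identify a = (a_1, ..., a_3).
a = (3, 0, 1)

Write a = (a_1, ..., a_3) in the standard basis. For each basis vector v_i, ℓ(v_i) = <v_i, a> is a linear equation in the a_j's. Collect the n equations into a matrix system V a = ℓ, where row i of V is v_i (expressed in the standard basis). Since V is invertible (lower-triangular with 1s on the diagonal, up to permutation), solve by back-substitution:
  V =
[[0, -1, 1],
 [1, 0, 0],
 [-1, 1, 0]]
  V a = (1, 3, -3)
Solving gives a = (3, 0, 1).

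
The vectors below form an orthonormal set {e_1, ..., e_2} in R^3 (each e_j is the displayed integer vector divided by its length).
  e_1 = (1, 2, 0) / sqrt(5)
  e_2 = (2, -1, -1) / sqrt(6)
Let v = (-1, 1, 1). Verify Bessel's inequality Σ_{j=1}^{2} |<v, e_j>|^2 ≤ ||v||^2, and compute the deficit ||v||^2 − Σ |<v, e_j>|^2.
Σ |<v, e_j>|^2 = 43/15; ||v||^2 = 3; deficit = 2/15

Write each e_j = u_j / sqrt(<u_j, u_j>) where u_j is the displayed integer vector. Then <v, e_j> = <v, u_j> / sqrt(<u_j, u_j>), so |<v, e_j>|^2 = <v, u_j>^2 / <u_j, u_j>.
Coefficients: <v, e_1> = 1/sqrt(5), <v, e_2> = -4/sqrt(6).
Square and sum: Σ |<v, e_j>|^2 = 43/15.
Compute ||v||^2 = v·v = 3.
Deficit = 3 − 43/15 = 2/15 ≥ 0, confirming Bessel's inequality. (The deficit equals ||v − Σ <v,e_j> e_j||^2, the squared distance from v to span{e_j}.)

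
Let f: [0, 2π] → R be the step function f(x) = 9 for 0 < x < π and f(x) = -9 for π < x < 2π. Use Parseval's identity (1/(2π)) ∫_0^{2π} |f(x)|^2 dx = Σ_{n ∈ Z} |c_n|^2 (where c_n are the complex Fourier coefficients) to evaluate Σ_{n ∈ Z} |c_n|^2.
Σ |c_n|^2 = 81

Parseval equates the L^2 energy of f (normalised by 1/(2π)) with the ℓ^2 sum of its Fourier coefficients: (1/(2π)) ∫_0^{2π} |f|^2 = Σ |c_n|^2.
Compute the left side: (1/(2π)) [∫_0^π 9^2 dx + ∫_π^{2π} (-9)^2 dx] = (1/(2π)) · (81π + 81π) = (81 + 81)/2 = 81.
So Σ_{n ∈ Z} |c_n|^2 = 81.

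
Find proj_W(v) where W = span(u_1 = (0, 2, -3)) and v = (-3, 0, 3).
proj_W(v) = (0, -18/13, 27/13)

Set up U = [u_1 | ... | u_1] ∈ R^(3×1). The projector onto W = col(U) is P = U (U^T U)^(-1) U^T.
Compute U^T U =
  [13],
and U^T v = (-9).
Solve U^T U · c = U^T v for the coefficients: c = (-9/13). The projection is proj_W(v) = U c.
Check: (v - proj_W(v)) · u_1 = 0  (should be 0).
Result: proj_W(v) = (0, -18/13, 27/13).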